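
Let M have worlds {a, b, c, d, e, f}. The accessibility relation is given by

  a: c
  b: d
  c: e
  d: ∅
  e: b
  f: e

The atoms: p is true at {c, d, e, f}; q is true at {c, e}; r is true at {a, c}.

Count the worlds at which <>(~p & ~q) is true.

a: successors {c}; ~p & ~q there: c:F. ✗
b: successors {d}; ~p & ~q there: d:F. ✗
c: successors {e}; ~p & ~q there: e:F. ✗
d: no successors, so <>(~p & ~q) fails. ✗
e: successors {b}; ~p & ~q there: b:T. ✓
f: successors {e}; ~p & ~q there: e:F. ✗
Satisfying worlds: {e}.

1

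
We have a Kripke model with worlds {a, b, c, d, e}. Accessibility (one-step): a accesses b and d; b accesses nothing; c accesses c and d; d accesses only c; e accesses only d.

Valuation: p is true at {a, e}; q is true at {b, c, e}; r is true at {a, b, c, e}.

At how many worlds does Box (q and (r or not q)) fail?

3

a: successors {b, d}; q and (r or not q) there: b:T, d:F. ✗
b: no successors, so Box (q and (r or not q)) holds vacuously. ✓
c: successors {c, d}; q and (r or not q) there: c:T, d:F. ✗
d: successors {c}; q and (r or not q) there: c:T. ✓
e: successors {d}; q and (r or not q) there: d:F. ✗
Satisfying worlds: {b, d}.
So Box (q and (r or not q)) fails at the other 3 worlds.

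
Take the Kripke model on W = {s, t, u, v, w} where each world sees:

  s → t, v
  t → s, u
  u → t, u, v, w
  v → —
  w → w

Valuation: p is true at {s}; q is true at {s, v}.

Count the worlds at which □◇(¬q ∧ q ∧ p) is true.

s: successors {t, v}; ◇(¬q ∧ q ∧ p) there: t:F, v:F. ✗
t: successors {s, u}; ◇(¬q ∧ q ∧ p) there: s:F, u:F. ✗
u: successors {t, u, v, w}; ◇(¬q ∧ q ∧ p) there: t:F, u:F, v:F, w:F. ✗
v: no successors, so □◇(¬q ∧ q ∧ p) holds vacuously. ✓
w: successors {w}; ◇(¬q ∧ q ∧ p) there: w:F. ✗
Satisfying worlds: {v}.

1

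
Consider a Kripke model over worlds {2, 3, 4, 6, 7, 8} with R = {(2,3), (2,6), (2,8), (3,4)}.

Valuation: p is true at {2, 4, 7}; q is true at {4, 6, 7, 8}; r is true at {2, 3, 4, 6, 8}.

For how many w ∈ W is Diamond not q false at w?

5

2: successors {3, 6, 8}; not q there: 3:T, 6:F, 8:F. ✓
3: successors {4}; not q there: 4:F. ✗
4: no successors, so Diamond not q fails. ✗
6: no successors, so Diamond not q fails. ✗
7: no successors, so Diamond not q fails. ✗
8: no successors, so Diamond not q fails. ✗
Satisfying worlds: {2}.
So Diamond not q fails at the other 5 worlds.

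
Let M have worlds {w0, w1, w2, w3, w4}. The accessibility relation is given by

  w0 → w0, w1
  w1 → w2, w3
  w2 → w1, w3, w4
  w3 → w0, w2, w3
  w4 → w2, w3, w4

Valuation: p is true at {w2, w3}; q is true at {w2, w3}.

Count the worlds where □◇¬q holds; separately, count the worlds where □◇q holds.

3 and 3

For □◇¬q:
w0: successors {w0, w1}; ◇¬q there: w0:T, w1:F. ✗
w1: successors {w2, w3}; ◇¬q there: w2:T, w3:T. ✓
w2: successors {w1, w3, w4}; ◇¬q there: w1:F, w3:T, w4:T. ✗
w3: successors {w0, w2, w3}; ◇¬q there: w0:T, w2:T, w3:T. ✓
w4: successors {w2, w3, w4}; ◇¬q there: w2:T, w3:T, w4:T. ✓
— 3 worlds.
For □◇q:
w0: successors {w0, w1}; ◇q there: w0:F, w1:T. ✗
w1: successors {w2, w3}; ◇q there: w2:T, w3:T. ✓
w2: successors {w1, w3, w4}; ◇q there: w1:T, w3:T, w4:T. ✓
w3: successors {w0, w2, w3}; ◇q there: w0:F, w2:T, w3:T. ✗
w4: successors {w2, w3, w4}; ◇q there: w2:T, w3:T, w4:T. ✓
— 3 worlds.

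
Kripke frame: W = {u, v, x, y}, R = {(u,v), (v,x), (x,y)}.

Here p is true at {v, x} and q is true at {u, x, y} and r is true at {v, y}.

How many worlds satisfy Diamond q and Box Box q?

2

u: Diamond q is F, Box Box q is T. ✗
v: Diamond q is T, Box Box q is T. ✓
x: Diamond q is T, Box Box q is T. ✓
y: Diamond q is F, Box Box q is T. ✗
Satisfying worlds: {v, x}.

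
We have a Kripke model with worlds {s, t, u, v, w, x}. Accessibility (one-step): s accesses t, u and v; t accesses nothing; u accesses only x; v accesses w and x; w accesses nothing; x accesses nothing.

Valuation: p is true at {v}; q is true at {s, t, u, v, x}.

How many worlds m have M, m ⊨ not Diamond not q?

5

s: Diamond not q is F. ✓
t: Diamond not q is F. ✓
u: Diamond not q is F. ✓
v: Diamond not q is T. ✗
w: Diamond not q is F. ✓
x: Diamond not q is F. ✓
Satisfying worlds: {s, t, u, w, x}.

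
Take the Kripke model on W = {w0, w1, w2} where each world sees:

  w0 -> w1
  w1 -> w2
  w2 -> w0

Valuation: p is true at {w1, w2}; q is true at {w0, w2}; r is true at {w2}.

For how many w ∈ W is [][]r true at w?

1

w0: successors {w1}; []r there: w1:T. ✓
w1: successors {w2}; []r there: w2:F. ✗
w2: successors {w0}; []r there: w0:F. ✗
Satisfying worlds: {w0}.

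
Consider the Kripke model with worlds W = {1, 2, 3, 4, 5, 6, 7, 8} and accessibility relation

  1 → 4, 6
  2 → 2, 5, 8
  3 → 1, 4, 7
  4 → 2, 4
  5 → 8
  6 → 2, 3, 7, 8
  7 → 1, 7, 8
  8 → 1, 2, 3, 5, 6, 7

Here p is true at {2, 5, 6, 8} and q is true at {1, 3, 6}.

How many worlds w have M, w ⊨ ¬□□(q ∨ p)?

1: □□(q ∨ p) is F. ✓
2: □□(q ∨ p) is F. ✓
3: □□(q ∨ p) is F. ✓
4: □□(q ∨ p) is F. ✓
5: □□(q ∨ p) is F. ✓
6: □□(q ∨ p) is F. ✓
7: □□(q ∨ p) is F. ✓
8: □□(q ∨ p) is F. ✓
Satisfying worlds: {1, 2, 3, 4, 5, 6, 7, 8}.

8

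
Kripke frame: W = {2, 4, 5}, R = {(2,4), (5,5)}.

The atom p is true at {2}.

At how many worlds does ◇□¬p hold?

2

2: successors {4}; □¬p there: 4:T. ✓
4: no successors, so ◇□¬p fails. ✗
5: successors {5}; □¬p there: 5:T. ✓
Satisfying worlds: {2, 5}.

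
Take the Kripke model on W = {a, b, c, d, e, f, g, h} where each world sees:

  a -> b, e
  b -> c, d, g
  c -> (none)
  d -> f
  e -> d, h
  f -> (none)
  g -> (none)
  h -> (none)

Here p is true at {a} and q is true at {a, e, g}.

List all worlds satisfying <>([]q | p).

a: successors {b, e}; []q | p there: b:F, e:F. ✗
b: successors {c, d, g}; []q | p there: c:T, d:F, g:T. ✓
c: no successors, so <>([]q | p) fails. ✗
d: successors {f}; []q | p there: f:T. ✓
e: successors {d, h}; []q | p there: d:F, h:T. ✓
f: no successors, so <>([]q | p) fails. ✗
g: no successors, so <>([]q | p) fails. ✗
h: no successors, so <>([]q | p) fails. ✗

{b, d, e}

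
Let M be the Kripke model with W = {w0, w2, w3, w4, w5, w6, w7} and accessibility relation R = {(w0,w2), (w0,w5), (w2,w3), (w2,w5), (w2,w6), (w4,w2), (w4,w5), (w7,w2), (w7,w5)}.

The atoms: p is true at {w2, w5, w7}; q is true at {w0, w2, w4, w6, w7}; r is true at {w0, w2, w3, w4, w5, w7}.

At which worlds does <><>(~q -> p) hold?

w0: successors {w2, w5}; <>(~q -> p) there: w2:T, w5:F. ✓
w2: successors {w3, w5, w6}; <>(~q -> p) there: w3:F, w5:F, w6:F. ✗
w3: no successors, so <><>(~q -> p) fails. ✗
w4: successors {w2, w5}; <>(~q -> p) there: w2:T, w5:F. ✓
w5: no successors, so <><>(~q -> p) fails. ✗
w6: no successors, so <><>(~q -> p) fails. ✗
w7: successors {w2, w5}; <>(~q -> p) there: w2:T, w5:F. ✓

{w0, w4, w7}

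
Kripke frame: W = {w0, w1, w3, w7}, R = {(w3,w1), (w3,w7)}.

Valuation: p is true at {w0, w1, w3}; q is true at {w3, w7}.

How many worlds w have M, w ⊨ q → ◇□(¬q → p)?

3

w0: q is F, ◇□(¬q → p) is F. ✓
w1: q is F, ◇□(¬q → p) is F. ✓
w3: q is T, ◇□(¬q → p) is T. ✓
w7: q is T, ◇□(¬q → p) is F. ✗
Satisfying worlds: {w0, w1, w3}.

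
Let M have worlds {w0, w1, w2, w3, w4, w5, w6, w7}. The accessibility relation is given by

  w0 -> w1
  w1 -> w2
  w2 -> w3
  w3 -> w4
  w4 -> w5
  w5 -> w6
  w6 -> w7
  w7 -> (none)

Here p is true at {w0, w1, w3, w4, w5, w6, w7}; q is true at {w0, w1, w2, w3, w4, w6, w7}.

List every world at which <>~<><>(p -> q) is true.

w0: successors {w1}; ~<><>(p -> q) there: w1:F. ✗
w1: successors {w2}; ~<><>(p -> q) there: w2:F. ✗
w2: successors {w3}; ~<><>(p -> q) there: w3:T. ✓
w3: successors {w4}; ~<><>(p -> q) there: w4:F. ✗
w4: successors {w5}; ~<><>(p -> q) there: w5:F. ✗
w5: successors {w6}; ~<><>(p -> q) there: w6:T. ✓
w6: successors {w7}; ~<><>(p -> q) there: w7:T. ✓
w7: no successors, so <>~<><>(p -> q) fails. ✗

{w2, w5, w6}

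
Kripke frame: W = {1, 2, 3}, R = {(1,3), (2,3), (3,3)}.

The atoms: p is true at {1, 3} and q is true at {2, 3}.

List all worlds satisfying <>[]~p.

∅

1: successors {3}; []~p there: 3:F. ✗
2: successors {3}; []~p there: 3:F. ✗
3: successors {3}; []~p there: 3:F. ✗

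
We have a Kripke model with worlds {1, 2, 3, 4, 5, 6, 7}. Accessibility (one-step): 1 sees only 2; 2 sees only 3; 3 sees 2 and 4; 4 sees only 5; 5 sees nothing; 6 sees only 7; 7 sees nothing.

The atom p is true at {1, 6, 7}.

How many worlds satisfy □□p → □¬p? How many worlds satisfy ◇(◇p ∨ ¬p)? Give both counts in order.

For □□p → □¬p:
1: □□p is F, □¬p is T. ✓
2: □□p is F, □¬p is T. ✓
3: □□p is F, □¬p is T. ✓
4: □□p is T, □¬p is T. ✓
5: □□p is T, □¬p is T. ✓
6: □□p is T, □¬p is F. ✗
7: □□p is T, □¬p is T. ✓
— 6 worlds.
For ◇(◇p ∨ ¬p):
1: successors {2}; ◇p ∨ ¬p there: 2:T. ✓
2: successors {3}; ◇p ∨ ¬p there: 3:T. ✓
3: successors {2, 4}; ◇p ∨ ¬p there: 2:T, 4:T. ✓
4: successors {5}; ◇p ∨ ¬p there: 5:T. ✓
5: no successors, so ◇(◇p ∨ ¬p) fails. ✗
6: successors {7}; ◇p ∨ ¬p there: 7:F. ✗
7: no successors, so ◇(◇p ∨ ¬p) fails. ✗
— 4 worlds.

6 and 4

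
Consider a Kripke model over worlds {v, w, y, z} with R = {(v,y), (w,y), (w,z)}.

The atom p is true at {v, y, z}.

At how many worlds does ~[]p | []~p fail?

2

v: ~[]p is F, []~p is F. ✗
w: ~[]p is F, []~p is F. ✗
y: ~[]p is F, []~p is T. ✓
z: ~[]p is F, []~p is T. ✓
Satisfying worlds: {y, z}.
So ~[]p | []~p fails at the other 2 worlds.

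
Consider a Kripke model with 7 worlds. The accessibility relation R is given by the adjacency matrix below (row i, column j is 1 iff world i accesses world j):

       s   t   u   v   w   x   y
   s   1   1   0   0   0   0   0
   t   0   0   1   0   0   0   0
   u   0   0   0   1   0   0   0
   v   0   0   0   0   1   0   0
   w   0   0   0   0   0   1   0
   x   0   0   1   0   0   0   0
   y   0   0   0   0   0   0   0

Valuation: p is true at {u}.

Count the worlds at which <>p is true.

s: successors {s, t}; p there: s:F, t:F. ✗
t: successors {u}; p there: u:T. ✓
u: successors {v}; p there: v:F. ✗
v: successors {w}; p there: w:F. ✗
w: successors {x}; p there: x:F. ✗
x: successors {u}; p there: u:T. ✓
y: no successors, so <>p fails. ✗
Satisfying worlds: {t, x}.

2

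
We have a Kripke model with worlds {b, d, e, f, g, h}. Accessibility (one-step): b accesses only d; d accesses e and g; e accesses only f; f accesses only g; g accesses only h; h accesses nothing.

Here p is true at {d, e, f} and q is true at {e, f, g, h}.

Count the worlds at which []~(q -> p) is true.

b: successors {d}; ~(q -> p) there: d:F. ✗
d: successors {e, g}; ~(q -> p) there: e:F, g:T. ✗
e: successors {f}; ~(q -> p) there: f:F. ✗
f: successors {g}; ~(q -> p) there: g:T. ✓
g: successors {h}; ~(q -> p) there: h:T. ✓
h: no successors, so []~(q -> p) holds vacuously. ✓
Satisfying worlds: {f, g, h}.

3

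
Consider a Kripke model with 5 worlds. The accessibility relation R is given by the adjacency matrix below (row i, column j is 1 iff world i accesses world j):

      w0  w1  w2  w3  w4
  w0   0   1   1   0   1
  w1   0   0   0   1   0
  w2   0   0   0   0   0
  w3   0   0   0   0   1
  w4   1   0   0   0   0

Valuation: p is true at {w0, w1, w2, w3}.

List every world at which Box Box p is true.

{w0, w2, w3}

w0: successors {w1, w2, w4}; Box p there: w1:T, w2:T, w4:T. ✓
w1: successors {w3}; Box p there: w3:F. ✗
w2: no successors, so Box Box p holds vacuously. ✓
w3: successors {w4}; Box p there: w4:T. ✓
w4: successors {w0}; Box p there: w0:F. ✗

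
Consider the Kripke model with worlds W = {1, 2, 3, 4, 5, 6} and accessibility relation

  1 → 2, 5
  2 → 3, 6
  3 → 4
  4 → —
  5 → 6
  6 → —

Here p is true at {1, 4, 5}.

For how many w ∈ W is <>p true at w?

2

1: successors {2, 5}; p there: 2:F, 5:T. ✓
2: successors {3, 6}; p there: 3:F, 6:F. ✗
3: successors {4}; p there: 4:T. ✓
4: no successors, so <>p fails. ✗
5: successors {6}; p there: 6:F. ✗
6: no successors, so <>p fails. ✗
Satisfying worlds: {1, 3}.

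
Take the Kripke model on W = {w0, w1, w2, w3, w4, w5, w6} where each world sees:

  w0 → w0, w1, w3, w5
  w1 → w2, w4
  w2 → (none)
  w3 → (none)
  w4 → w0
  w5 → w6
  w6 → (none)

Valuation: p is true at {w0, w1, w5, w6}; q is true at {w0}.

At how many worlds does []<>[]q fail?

3

w0: successors {w0, w1, w3, w5}; <>[]q there: w0:T, w1:T, w3:F, w5:T. ✗
w1: successors {w2, w4}; <>[]q there: w2:F, w4:F. ✗
w2: no successors, so []<>[]q holds vacuously. ✓
w3: no successors, so []<>[]q holds vacuously. ✓
w4: successors {w0}; <>[]q there: w0:T. ✓
w5: successors {w6}; <>[]q there: w6:F. ✗
w6: no successors, so []<>[]q holds vacuously. ✓
Satisfying worlds: {w2, w3, w4, w6}.
So []<>[]q fails at the other 3 worlds.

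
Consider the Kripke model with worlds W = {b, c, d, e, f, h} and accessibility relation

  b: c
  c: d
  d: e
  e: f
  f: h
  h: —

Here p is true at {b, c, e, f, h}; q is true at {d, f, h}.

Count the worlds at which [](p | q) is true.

6

b: successors {c}; p | q there: c:T. ✓
c: successors {d}; p | q there: d:T. ✓
d: successors {e}; p | q there: e:T. ✓
e: successors {f}; p | q there: f:T. ✓
f: successors {h}; p | q there: h:T. ✓
h: no successors, so [](p | q) holds vacuously. ✓
Satisfying worlds: {b, c, d, e, f, h}.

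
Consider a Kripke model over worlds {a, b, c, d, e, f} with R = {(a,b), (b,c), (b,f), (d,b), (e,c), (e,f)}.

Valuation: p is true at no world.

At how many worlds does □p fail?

a: successors {b}; p there: b:F. ✗
b: successors {c, f}; p there: c:F, f:F. ✗
c: no successors, so □p holds vacuously. ✓
d: successors {b}; p there: b:F. ✗
e: successors {c, f}; p there: c:F, f:F. ✗
f: no successors, so □p holds vacuously. ✓
Satisfying worlds: {c, f}.
So □p fails at the other 4 worlds.

4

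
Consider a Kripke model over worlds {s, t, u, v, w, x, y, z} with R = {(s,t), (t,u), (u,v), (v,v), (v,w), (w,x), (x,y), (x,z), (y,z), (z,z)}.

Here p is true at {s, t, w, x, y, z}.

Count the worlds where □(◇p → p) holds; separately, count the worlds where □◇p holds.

6 and 6

For □(◇p → p):
s: successors {t}; ◇p → p there: t:T. ✓
t: successors {u}; ◇p → p there: u:T. ✓
u: successors {v}; ◇p → p there: v:F. ✗
v: successors {v, w}; ◇p → p there: v:F, w:T. ✗
w: successors {x}; ◇p → p there: x:T. ✓
x: successors {y, z}; ◇p → p there: y:T, z:T. ✓
y: successors {z}; ◇p → p there: z:T. ✓
z: successors {z}; ◇p → p there: z:T. ✓
— 6 worlds.
For □◇p:
s: successors {t}; ◇p there: t:F. ✗
t: successors {u}; ◇p there: u:F. ✗
u: successors {v}; ◇p there: v:T. ✓
v: successors {v, w}; ◇p there: v:T, w:T. ✓
w: successors {x}; ◇p there: x:T. ✓
x: successors {y, z}; ◇p there: y:T, z:T. ✓
y: successors {z}; ◇p there: z:T. ✓
z: successors {z}; ◇p there: z:T. ✓
— 6 worlds.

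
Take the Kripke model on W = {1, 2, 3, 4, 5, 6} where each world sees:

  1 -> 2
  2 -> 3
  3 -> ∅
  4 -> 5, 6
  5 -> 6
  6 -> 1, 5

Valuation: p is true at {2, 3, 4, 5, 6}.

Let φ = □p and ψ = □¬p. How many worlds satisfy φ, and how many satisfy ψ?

5 and 1

For □p:
1: successors {2}; p there: 2:T. ✓
2: successors {3}; p there: 3:T. ✓
3: no successors, so □p holds vacuously. ✓
4: successors {5, 6}; p there: 5:T, 6:T. ✓
5: successors {6}; p there: 6:T. ✓
6: successors {1, 5}; p there: 1:F, 5:T. ✗
— 5 worlds.
For □¬p:
1: successors {2}; ¬p there: 2:F. ✗
2: successors {3}; ¬p there: 3:F. ✗
3: no successors, so □¬p holds vacuously. ✓
4: successors {5, 6}; ¬p there: 5:F, 6:F. ✗
5: successors {6}; ¬p there: 6:F. ✗
6: successors {1, 5}; ¬p there: 1:T, 5:F. ✗
— 1 world.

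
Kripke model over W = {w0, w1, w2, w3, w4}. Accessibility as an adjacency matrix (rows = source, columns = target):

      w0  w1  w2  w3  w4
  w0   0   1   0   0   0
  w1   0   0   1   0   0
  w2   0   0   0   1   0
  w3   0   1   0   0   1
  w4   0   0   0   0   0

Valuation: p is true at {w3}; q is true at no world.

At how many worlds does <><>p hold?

1

w0: successors {w1}; <>p there: w1:F. ✗
w1: successors {w2}; <>p there: w2:T. ✓
w2: successors {w3}; <>p there: w3:F. ✗
w3: successors {w1, w4}; <>p there: w1:F, w4:F. ✗
w4: no successors, so <><>p fails. ✗
Satisfying worlds: {w1}.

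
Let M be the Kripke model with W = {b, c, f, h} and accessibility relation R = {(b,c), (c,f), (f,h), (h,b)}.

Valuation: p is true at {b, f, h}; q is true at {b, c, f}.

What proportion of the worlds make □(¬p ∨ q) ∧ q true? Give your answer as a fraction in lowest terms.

b: □(¬p ∨ q) is T, q is T. ✓
c: □(¬p ∨ q) is T, q is T. ✓
f: □(¬p ∨ q) is F, q is T. ✗
h: □(¬p ∨ q) is T, q is F. ✗
That's 2 of 4 worlds, so 2/4 = 1/2.

1/2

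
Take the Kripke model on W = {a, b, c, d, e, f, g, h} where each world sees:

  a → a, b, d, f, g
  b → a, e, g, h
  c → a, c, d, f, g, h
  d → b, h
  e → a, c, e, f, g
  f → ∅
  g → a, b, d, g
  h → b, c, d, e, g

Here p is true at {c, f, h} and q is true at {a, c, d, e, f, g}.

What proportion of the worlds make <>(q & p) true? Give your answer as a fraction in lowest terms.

1/2

a: successors {a, b, d, f, g}; q & p there: a:F, b:F, d:F, f:T, g:F. ✓
b: successors {a, e, g, h}; q & p there: a:F, e:F, g:F, h:F. ✗
c: successors {a, c, d, f, g, h}; q & p there: a:F, c:T, d:F, f:T, g:F, h:F. ✓
d: successors {b, h}; q & p there: b:F, h:F. ✗
e: successors {a, c, e, f, g}; q & p there: a:F, c:T, e:F, f:T, g:F. ✓
f: no successors, so <>(q & p) fails. ✗
g: successors {a, b, d, g}; q & p there: a:F, b:F, d:F, g:F. ✗
h: successors {b, c, d, e, g}; q & p there: b:F, c:T, d:F, e:F, g:F. ✓
That's 4 of 8 worlds, so 4/8 = 1/2.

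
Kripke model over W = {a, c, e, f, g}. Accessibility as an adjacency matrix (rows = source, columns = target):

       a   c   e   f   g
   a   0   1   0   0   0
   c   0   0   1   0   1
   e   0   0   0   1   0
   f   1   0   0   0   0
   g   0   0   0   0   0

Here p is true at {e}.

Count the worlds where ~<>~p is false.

a: <>~p is T. ✗
c: <>~p is T. ✗
e: <>~p is T. ✗
f: <>~p is T. ✗
g: <>~p is F. ✓
Satisfying worlds: {g}.
So ~<>~p fails at the other 4 worlds.

4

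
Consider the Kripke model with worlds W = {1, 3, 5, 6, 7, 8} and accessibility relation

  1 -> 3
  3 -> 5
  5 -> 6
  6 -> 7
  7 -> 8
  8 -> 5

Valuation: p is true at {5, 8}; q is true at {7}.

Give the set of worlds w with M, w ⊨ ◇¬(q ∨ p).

{1, 5}

1: successors {3}; ¬(q ∨ p) there: 3:T. ✓
3: successors {5}; ¬(q ∨ p) there: 5:F. ✗
5: successors {6}; ¬(q ∨ p) there: 6:T. ✓
6: successors {7}; ¬(q ∨ p) there: 7:F. ✗
7: successors {8}; ¬(q ∨ p) there: 8:F. ✗
8: successors {5}; ¬(q ∨ p) there: 5:F. ✗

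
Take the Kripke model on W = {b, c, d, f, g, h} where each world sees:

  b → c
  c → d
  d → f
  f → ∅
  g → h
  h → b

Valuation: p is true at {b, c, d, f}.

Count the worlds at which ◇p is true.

4

b: successors {c}; p there: c:T. ✓
c: successors {d}; p there: d:T. ✓
d: successors {f}; p there: f:T. ✓
f: no successors, so ◇p fails. ✗
g: successors {h}; p there: h:F. ✗
h: successors {b}; p there: b:T. ✓
Satisfying worlds: {b, c, d, h}.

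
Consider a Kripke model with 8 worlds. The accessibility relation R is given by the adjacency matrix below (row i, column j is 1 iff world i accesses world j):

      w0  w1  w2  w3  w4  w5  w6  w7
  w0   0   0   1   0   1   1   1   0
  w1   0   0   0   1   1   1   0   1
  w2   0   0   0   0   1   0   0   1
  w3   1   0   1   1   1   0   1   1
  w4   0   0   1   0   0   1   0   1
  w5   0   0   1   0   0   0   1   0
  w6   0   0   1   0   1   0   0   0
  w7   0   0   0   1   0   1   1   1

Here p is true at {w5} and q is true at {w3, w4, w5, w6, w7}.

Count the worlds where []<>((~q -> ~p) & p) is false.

w0: successors {w2, w4, w5, w6}; <>((~q -> ~p) & p) there: w2:F, w4:T, w5:F, w6:F. ✗
w1: successors {w3, w4, w5, w7}; <>((~q -> ~p) & p) there: w3:F, w4:T, w5:F, w7:T. ✗
w2: successors {w4, w7}; <>((~q -> ~p) & p) there: w4:T, w7:T. ✓
w3: successors {w0, w2, w3, w4, w6, w7}; <>((~q -> ~p) & p) there: w0:T, w2:F, w3:F, w4:T, w6:F, w7:T. ✗
w4: successors {w2, w5, w7}; <>((~q -> ~p) & p) there: w2:F, w5:F, w7:T. ✗
w5: successors {w2, w6}; <>((~q -> ~p) & p) there: w2:F, w6:F. ✗
w6: successors {w2, w4}; <>((~q -> ~p) & p) there: w2:F, w4:T. ✗
w7: successors {w3, w5, w6, w7}; <>((~q -> ~p) & p) there: w3:F, w5:F, w6:F, w7:T. ✗
Satisfying worlds: {w2}.
So []<>((~q -> ~p) & p) fails at the other 7 worlds.

7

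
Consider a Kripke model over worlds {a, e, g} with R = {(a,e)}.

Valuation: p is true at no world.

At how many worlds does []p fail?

a: successors {e}; p there: e:F. ✗
e: no successors, so []p holds vacuously. ✓
g: no successors, so []p holds vacuously. ✓
Satisfying worlds: {e, g}.
So []p fails at the other 1 world.

1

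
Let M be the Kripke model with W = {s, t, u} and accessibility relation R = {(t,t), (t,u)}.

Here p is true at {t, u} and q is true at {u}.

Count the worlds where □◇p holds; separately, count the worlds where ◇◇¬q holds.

2 and 1

For □◇p:
s: no successors, so □◇p holds vacuously. ✓
t: successors {t, u}; ◇p there: t:T, u:F. ✗
u: no successors, so □◇p holds vacuously. ✓
— 2 worlds.
For ◇◇¬q:
s: no successors, so ◇◇¬q fails. ✗
t: successors {t, u}; ◇¬q there: t:T, u:F. ✓
u: no successors, so ◇◇¬q fails. ✗
— 1 world.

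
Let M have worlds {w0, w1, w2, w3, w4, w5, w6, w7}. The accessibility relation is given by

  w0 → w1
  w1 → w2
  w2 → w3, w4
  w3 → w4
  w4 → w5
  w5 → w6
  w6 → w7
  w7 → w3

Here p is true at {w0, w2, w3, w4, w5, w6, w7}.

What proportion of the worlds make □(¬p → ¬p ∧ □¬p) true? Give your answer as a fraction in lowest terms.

7/8

w0: successors {w1}; ¬p → ¬p ∧ □¬p there: w1:F. ✗
w1: successors {w2}; ¬p → ¬p ∧ □¬p there: w2:T. ✓
w2: successors {w3, w4}; ¬p → ¬p ∧ □¬p there: w3:T, w4:T. ✓
w3: successors {w4}; ¬p → ¬p ∧ □¬p there: w4:T. ✓
w4: successors {w5}; ¬p → ¬p ∧ □¬p there: w5:T. ✓
w5: successors {w6}; ¬p → ¬p ∧ □¬p there: w6:T. ✓
w6: successors {w7}; ¬p → ¬p ∧ □¬p there: w7:T. ✓
w7: successors {w3}; ¬p → ¬p ∧ □¬p there: w3:T. ✓
That's 7 of 8 worlds, so 7/8.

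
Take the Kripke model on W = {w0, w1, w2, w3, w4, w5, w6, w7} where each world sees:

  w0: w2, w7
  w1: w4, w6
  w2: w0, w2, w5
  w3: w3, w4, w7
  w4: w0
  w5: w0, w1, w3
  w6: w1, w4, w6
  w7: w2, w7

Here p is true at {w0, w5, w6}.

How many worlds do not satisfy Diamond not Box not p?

1

w0: successors {w2, w7}; not Box not p there: w2:T, w7:F. ✓
w1: successors {w4, w6}; not Box not p there: w4:T, w6:T. ✓
w2: successors {w0, w2, w5}; not Box not p there: w0:F, w2:T, w5:T. ✓
w3: successors {w3, w4, w7}; not Box not p there: w3:F, w4:T, w7:F. ✓
w4: successors {w0}; not Box not p there: w0:F. ✗
w5: successors {w0, w1, w3}; not Box not p there: w0:F, w1:T, w3:F. ✓
w6: successors {w1, w4, w6}; not Box not p there: w1:T, w4:T, w6:T. ✓
w7: successors {w2, w7}; not Box not p there: w2:T, w7:F. ✓
Satisfying worlds: {w0, w1, w2, w3, w5, w6, w7}.
So Diamond not Box not p fails at the other 1 world.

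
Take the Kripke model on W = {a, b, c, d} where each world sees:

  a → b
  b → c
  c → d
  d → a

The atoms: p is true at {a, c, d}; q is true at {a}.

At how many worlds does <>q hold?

a: successors {b}; q there: b:F. ✗
b: successors {c}; q there: c:F. ✗
c: successors {d}; q there: d:F. ✗
d: successors {a}; q there: a:T. ✓
Satisfying worlds: {d}.

1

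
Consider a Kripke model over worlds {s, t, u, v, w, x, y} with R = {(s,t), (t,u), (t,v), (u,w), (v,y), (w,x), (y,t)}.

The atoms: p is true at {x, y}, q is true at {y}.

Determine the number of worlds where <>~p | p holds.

s: <>~p is T, p is F. ✓
t: <>~p is T, p is F. ✓
u: <>~p is T, p is F. ✓
v: <>~p is F, p is F. ✗
w: <>~p is F, p is F. ✗
x: <>~p is F, p is T. ✓
y: <>~p is T, p is T. ✓
Satisfying worlds: {s, t, u, x, y}.

5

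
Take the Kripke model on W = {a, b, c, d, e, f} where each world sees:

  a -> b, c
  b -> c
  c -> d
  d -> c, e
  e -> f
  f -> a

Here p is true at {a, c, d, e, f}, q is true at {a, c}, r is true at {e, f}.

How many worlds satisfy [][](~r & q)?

a: successors {b, c}; [](~r & q) there: b:T, c:F. ✗
b: successors {c}; [](~r & q) there: c:F. ✗
c: successors {d}; [](~r & q) there: d:F. ✗
d: successors {c, e}; [](~r & q) there: c:F, e:F. ✗
e: successors {f}; [](~r & q) there: f:T. ✓
f: successors {a}; [](~r & q) there: a:F. ✗
Satisfying worlds: {e}.

1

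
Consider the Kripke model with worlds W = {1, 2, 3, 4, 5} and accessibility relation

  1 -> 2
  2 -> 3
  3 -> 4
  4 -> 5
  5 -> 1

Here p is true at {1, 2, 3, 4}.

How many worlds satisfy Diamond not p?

1: successors {2}; not p there: 2:F. ✗
2: successors {3}; not p there: 3:F. ✗
3: successors {4}; not p there: 4:F. ✗
4: successors {5}; not p there: 5:T. ✓
5: successors {1}; not p there: 1:F. ✗
Satisfying worlds: {4}.

1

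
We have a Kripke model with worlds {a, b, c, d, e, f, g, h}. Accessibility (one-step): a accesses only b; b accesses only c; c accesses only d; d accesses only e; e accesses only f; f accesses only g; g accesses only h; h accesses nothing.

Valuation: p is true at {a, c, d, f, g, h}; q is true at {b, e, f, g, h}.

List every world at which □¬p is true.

a: successors {b}; ¬p there: b:T. ✓
b: successors {c}; ¬p there: c:F. ✗
c: successors {d}; ¬p there: d:F. ✗
d: successors {e}; ¬p there: e:T. ✓
e: successors {f}; ¬p there: f:F. ✗
f: successors {g}; ¬p there: g:F. ✗
g: successors {h}; ¬p there: h:F. ✗
h: no successors, so □¬p holds vacuously. ✓

{a, d, h}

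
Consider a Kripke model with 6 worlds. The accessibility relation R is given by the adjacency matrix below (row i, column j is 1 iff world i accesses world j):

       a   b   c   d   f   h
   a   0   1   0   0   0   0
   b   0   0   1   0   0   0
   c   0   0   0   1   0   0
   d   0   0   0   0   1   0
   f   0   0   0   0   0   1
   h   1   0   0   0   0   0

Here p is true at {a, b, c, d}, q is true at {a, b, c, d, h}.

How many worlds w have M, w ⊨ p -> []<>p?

4

a: p is T, []<>p is T. ✓
b: p is T, []<>p is T. ✓
c: p is T, []<>p is F. ✗
d: p is T, []<>p is F. ✗
f: p is F, []<>p is T. ✓
h: p is F, []<>p is T. ✓
Satisfying worlds: {a, b, f, h}.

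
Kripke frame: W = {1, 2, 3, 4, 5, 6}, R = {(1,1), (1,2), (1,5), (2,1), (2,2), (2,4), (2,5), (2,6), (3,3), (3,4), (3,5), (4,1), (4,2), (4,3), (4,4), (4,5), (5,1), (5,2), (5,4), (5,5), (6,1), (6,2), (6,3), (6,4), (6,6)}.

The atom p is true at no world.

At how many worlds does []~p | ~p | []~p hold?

6

1: []~p is T, ~p | []~p is T. ✓
2: []~p is T, ~p | []~p is T. ✓
3: []~p is T, ~p | []~p is T. ✓
4: []~p is T, ~p | []~p is T. ✓
5: []~p is T, ~p | []~p is T. ✓
6: []~p is T, ~p | []~p is T. ✓
Satisfying worlds: {1, 2, 3, 4, 5, 6}.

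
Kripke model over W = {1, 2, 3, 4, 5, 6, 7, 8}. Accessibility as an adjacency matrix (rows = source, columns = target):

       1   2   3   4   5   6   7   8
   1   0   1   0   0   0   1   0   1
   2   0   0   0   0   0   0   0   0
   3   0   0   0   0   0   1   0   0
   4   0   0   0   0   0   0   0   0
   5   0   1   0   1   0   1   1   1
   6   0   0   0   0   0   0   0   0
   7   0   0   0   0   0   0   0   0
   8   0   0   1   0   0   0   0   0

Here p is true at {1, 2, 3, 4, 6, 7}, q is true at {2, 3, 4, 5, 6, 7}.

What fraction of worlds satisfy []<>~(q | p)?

1: successors {2, 6, 8}; <>~(q | p) there: 2:F, 6:F, 8:F. ✗
2: no successors, so []<>~(q | p) holds vacuously. ✓
3: successors {6}; <>~(q | p) there: 6:F. ✗
4: no successors, so []<>~(q | p) holds vacuously. ✓
5: successors {2, 4, 6, 7, 8}; <>~(q | p) there: 2:F, 4:F, 6:F, 7:F, 8:F. ✗
6: no successors, so []<>~(q | p) holds vacuously. ✓
7: no successors, so []<>~(q | p) holds vacuously. ✓
8: successors {3}; <>~(q | p) there: 3:F. ✗
That's 4 of 8 worlds, so 4/8 = 1/2.

1/2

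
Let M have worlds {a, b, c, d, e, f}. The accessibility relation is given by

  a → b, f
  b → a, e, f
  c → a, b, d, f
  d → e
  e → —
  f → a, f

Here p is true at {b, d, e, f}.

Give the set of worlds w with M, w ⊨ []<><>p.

a: successors {b, f}; <><>p there: b:T, f:T. ✓
b: successors {a, e, f}; <><>p there: a:T, e:F, f:T. ✗
c: successors {a, b, d, f}; <><>p there: a:T, b:T, d:F, f:T. ✗
d: successors {e}; <><>p there: e:F. ✗
e: no successors, so []<><>p holds vacuously. ✓
f: successors {a, f}; <><>p there: a:T, f:T. ✓

{a, e, f}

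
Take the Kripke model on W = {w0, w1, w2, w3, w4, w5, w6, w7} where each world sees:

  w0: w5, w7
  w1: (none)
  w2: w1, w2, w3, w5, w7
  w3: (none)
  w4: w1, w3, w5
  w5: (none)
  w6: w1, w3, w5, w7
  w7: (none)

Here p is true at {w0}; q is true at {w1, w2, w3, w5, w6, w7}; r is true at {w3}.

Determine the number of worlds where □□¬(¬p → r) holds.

w0: successors {w5, w7}; □¬(¬p → r) there: w5:T, w7:T. ✓
w1: no successors, so □□¬(¬p → r) holds vacuously. ✓
w2: successors {w1, w2, w3, w5, w7}; □¬(¬p → r) there: w1:T, w2:F, w3:T, w5:T, w7:T. ✗
w3: no successors, so □□¬(¬p → r) holds vacuously. ✓
w4: successors {w1, w3, w5}; □¬(¬p → r) there: w1:T, w3:T, w5:T. ✓
w5: no successors, so □□¬(¬p → r) holds vacuously. ✓
w6: successors {w1, w3, w5, w7}; □¬(¬p → r) there: w1:T, w3:T, w5:T, w7:T. ✓
w7: no successors, so □□¬(¬p → r) holds vacuously. ✓
Satisfying worlds: {w0, w1, w3, w4, w5, w6, w7}.

7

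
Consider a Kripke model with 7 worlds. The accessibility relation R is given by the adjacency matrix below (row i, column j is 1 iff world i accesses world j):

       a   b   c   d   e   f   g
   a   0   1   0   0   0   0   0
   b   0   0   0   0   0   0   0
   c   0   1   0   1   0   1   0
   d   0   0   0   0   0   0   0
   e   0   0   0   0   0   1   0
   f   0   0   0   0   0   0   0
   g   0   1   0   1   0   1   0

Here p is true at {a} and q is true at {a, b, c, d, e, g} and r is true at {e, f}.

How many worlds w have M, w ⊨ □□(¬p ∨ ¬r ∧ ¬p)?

7

a: successors {b}; □(¬p ∨ ¬r ∧ ¬p) there: b:T. ✓
b: no successors, so □□(¬p ∨ ¬r ∧ ¬p) holds vacuously. ✓
c: successors {b, d, f}; □(¬p ∨ ¬r ∧ ¬p) there: b:T, d:T, f:T. ✓
d: no successors, so □□(¬p ∨ ¬r ∧ ¬p) holds vacuously. ✓
e: successors {f}; □(¬p ∨ ¬r ∧ ¬p) there: f:T. ✓
f: no successors, so □□(¬p ∨ ¬r ∧ ¬p) holds vacuously. ✓
g: successors {b, d, f}; □(¬p ∨ ¬r ∧ ¬p) there: b:T, d:T, f:T. ✓
Satisfying worlds: {a, b, c, d, e, f, g}.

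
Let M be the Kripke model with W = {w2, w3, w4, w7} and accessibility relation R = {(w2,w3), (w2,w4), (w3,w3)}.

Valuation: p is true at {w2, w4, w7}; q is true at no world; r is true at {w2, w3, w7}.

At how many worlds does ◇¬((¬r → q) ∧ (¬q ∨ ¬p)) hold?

1

w2: successors {w3, w4}; ¬((¬r → q) ∧ (¬q ∨ ¬p)) there: w3:F, w4:T. ✓
w3: successors {w3}; ¬((¬r → q) ∧ (¬q ∨ ¬p)) there: w3:F. ✗
w4: no successors, so ◇¬((¬r → q) ∧ (¬q ∨ ¬p)) fails. ✗
w7: no successors, so ◇¬((¬r → q) ∧ (¬q ∨ ¬p)) fails. ✗
Satisfying worlds: {w2}.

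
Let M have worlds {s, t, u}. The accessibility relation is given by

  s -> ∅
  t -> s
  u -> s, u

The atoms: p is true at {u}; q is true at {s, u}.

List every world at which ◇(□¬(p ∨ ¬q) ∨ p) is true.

{t, u}

s: no successors, so ◇(□¬(p ∨ ¬q) ∨ p) fails. ✗
t: successors {s}; □¬(p ∨ ¬q) ∨ p there: s:T. ✓
u: successors {s, u}; □¬(p ∨ ¬q) ∨ p there: s:T, u:T. ✓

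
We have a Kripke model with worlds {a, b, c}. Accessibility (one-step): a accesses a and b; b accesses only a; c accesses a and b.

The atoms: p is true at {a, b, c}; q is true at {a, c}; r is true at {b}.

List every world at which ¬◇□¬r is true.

a: ◇□¬r is T. ✗
b: ◇□¬r is F. ✓
c: ◇□¬r is T. ✗

{b}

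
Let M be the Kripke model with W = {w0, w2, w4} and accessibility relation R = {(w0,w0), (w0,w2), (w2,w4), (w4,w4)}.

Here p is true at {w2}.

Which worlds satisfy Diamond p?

w0: successors {w0, w2}; p there: w0:F, w2:T. ✓
w2: successors {w4}; p there: w4:F. ✗
w4: successors {w4}; p there: w4:F. ✗

{w0}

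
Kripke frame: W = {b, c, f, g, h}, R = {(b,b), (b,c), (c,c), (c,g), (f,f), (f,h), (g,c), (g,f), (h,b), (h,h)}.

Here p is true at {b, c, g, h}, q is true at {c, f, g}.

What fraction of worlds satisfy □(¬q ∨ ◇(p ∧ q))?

3/5

b: successors {b, c}; ¬q ∨ ◇(p ∧ q) there: b:T, c:T. ✓
c: successors {c, g}; ¬q ∨ ◇(p ∧ q) there: c:T, g:T. ✓
f: successors {f, h}; ¬q ∨ ◇(p ∧ q) there: f:F, h:T. ✗
g: successors {c, f}; ¬q ∨ ◇(p ∧ q) there: c:T, f:F. ✗
h: successors {b, h}; ¬q ∨ ◇(p ∧ q) there: b:T, h:T. ✓
That's 3 of 5 worlds, so 3/5.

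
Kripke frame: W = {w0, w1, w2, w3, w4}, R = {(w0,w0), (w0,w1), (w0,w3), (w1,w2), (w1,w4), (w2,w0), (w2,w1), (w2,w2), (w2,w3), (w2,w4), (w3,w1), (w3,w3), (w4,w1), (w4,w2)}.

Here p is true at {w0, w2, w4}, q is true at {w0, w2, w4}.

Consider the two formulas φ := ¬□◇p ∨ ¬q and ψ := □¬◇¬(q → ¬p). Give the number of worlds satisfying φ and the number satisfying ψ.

4 and 0

For ¬□◇p ∨ ¬q:
w0: ¬□◇p is T, ¬q is F. ✓
w1: ¬□◇p is F, ¬q is T. ✓
w2: ¬□◇p is T, ¬q is F. ✓
w3: ¬□◇p is T, ¬q is T. ✓
w4: ¬□◇p is F, ¬q is F. ✗
— 4 worlds.
For □¬◇¬(q → ¬p):
w0: successors {w0, w1, w3}; ¬◇¬(q → ¬p) there: w0:F, w1:F, w3:T. ✗
w1: successors {w2, w4}; ¬◇¬(q → ¬p) there: w2:F, w4:F. ✗
w2: successors {w0, w1, w2, w3, w4}; ¬◇¬(q → ¬p) there: w0:F, w1:F, w2:F, w3:T, w4:F. ✗
w3: successors {w1, w3}; ¬◇¬(q → ¬p) there: w1:F, w3:T. ✗
w4: successors {w1, w2}; ¬◇¬(q → ¬p) there: w1:F, w2:F. ✗
— 0 worlds.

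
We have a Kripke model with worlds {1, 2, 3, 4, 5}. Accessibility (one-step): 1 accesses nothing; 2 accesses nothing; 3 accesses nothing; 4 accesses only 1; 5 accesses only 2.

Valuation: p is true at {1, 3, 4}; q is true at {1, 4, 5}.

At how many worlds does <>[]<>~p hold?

2

1: no successors, so <>[]<>~p fails. ✗
2: no successors, so <>[]<>~p fails. ✗
3: no successors, so <>[]<>~p fails. ✗
4: successors {1}; []<>~p there: 1:T. ✓
5: successors {2}; []<>~p there: 2:T. ✓
Satisfying worlds: {4, 5}.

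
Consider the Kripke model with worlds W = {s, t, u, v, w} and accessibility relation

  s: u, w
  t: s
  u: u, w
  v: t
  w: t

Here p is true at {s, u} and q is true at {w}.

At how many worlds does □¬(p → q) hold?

1

s: successors {u, w}; ¬(p → q) there: u:T, w:F. ✗
t: successors {s}; ¬(p → q) there: s:T. ✓
u: successors {u, w}; ¬(p → q) there: u:T, w:F. ✗
v: successors {t}; ¬(p → q) there: t:F. ✗
w: successors {t}; ¬(p → q) there: t:F. ✗
Satisfying worlds: {t}.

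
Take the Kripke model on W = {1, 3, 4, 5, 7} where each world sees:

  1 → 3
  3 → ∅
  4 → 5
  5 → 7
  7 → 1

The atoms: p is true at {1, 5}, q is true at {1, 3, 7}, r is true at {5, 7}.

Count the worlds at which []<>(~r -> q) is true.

4

1: successors {3}; <>(~r -> q) there: 3:F. ✗
3: no successors, so []<>(~r -> q) holds vacuously. ✓
4: successors {5}; <>(~r -> q) there: 5:T. ✓
5: successors {7}; <>(~r -> q) there: 7:T. ✓
7: successors {1}; <>(~r -> q) there: 1:T. ✓
Satisfying worlds: {3, 4, 5, 7}.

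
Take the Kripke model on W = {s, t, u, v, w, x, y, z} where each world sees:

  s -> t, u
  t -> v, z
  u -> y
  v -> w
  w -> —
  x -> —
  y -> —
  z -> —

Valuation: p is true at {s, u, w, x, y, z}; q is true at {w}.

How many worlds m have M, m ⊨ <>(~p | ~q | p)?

4

s: successors {t, u}; ~p | ~q | p there: t:T, u:T. ✓
t: successors {v, z}; ~p | ~q | p there: v:T, z:T. ✓
u: successors {y}; ~p | ~q | p there: y:T. ✓
v: successors {w}; ~p | ~q | p there: w:T. ✓
w: no successors, so <>(~p | ~q | p) fails. ✗
x: no successors, so <>(~p | ~q | p) fails. ✗
y: no successors, so <>(~p | ~q | p) fails. ✗
z: no successors, so <>(~p | ~q | p) fails. ✗
Satisfying worlds: {s, t, u, v}.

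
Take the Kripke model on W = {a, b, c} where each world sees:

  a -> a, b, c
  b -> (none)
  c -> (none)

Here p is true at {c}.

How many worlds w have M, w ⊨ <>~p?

1

a: successors {a, b, c}; ~p there: a:T, b:T, c:F. ✓
b: no successors, so <>~p fails. ✗
c: no successors, so <>~p fails. ✗
Satisfying worlds: {a}.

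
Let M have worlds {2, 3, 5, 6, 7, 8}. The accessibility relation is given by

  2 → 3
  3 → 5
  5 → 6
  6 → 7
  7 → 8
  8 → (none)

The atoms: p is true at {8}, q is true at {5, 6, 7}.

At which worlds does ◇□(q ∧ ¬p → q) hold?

2: successors {3}; □(q ∧ ¬p → q) there: 3:T. ✓
3: successors {5}; □(q ∧ ¬p → q) there: 5:T. ✓
5: successors {6}; □(q ∧ ¬p → q) there: 6:T. ✓
6: successors {7}; □(q ∧ ¬p → q) there: 7:T. ✓
7: successors {8}; □(q ∧ ¬p → q) there: 8:T. ✓
8: no successors, so ◇□(q ∧ ¬p → q) fails. ✗

{2, 3, 5, 6, 7}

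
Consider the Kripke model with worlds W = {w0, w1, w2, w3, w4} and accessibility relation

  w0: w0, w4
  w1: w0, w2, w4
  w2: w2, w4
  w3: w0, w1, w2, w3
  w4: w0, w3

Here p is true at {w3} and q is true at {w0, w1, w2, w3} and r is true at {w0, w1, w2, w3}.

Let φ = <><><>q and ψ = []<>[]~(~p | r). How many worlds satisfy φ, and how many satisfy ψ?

5 and 0

For <><><>q:
w0: successors {w0, w4}; <><>q there: w0:T, w4:T. ✓
w1: successors {w0, w2, w4}; <><>q there: w0:T, w2:T, w4:T. ✓
w2: successors {w2, w4}; <><>q there: w2:T, w4:T. ✓
w3: successors {w0, w1, w2, w3}; <><>q there: w0:T, w1:T, w2:T, w3:T. ✓
w4: successors {w0, w3}; <><>q there: w0:T, w3:T. ✓
— 5 worlds.
For []<>[]~(~p | r):
w0: successors {w0, w4}; <>[]~(~p | r) there: w0:F, w4:F. ✗
w1: successors {w0, w2, w4}; <>[]~(~p | r) there: w0:F, w2:F, w4:F. ✗
w2: successors {w2, w4}; <>[]~(~p | r) there: w2:F, w4:F. ✗
w3: successors {w0, w1, w2, w3}; <>[]~(~p | r) there: w0:F, w1:F, w2:F, w3:F. ✗
w4: successors {w0, w3}; <>[]~(~p | r) there: w0:F, w3:F. ✗
— 0 worlds.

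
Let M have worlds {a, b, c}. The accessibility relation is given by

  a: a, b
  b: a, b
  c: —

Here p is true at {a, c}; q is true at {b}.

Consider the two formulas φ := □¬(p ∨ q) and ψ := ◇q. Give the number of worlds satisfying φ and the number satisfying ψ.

For □¬(p ∨ q):
a: successors {a, b}; ¬(p ∨ q) there: a:F, b:F. ✗
b: successors {a, b}; ¬(p ∨ q) there: a:F, b:F. ✗
c: no successors, so □¬(p ∨ q) holds vacuously. ✓
— 1 world.
For ◇q:
a: successors {a, b}; q there: a:F, b:T. ✓
b: successors {a, b}; q there: a:F, b:T. ✓
c: no successors, so ◇q fails. ✗
— 2 worlds.

1 and 2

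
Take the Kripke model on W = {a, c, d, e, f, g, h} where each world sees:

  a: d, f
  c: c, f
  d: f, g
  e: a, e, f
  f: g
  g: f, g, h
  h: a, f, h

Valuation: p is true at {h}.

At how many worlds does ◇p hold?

2

a: successors {d, f}; p there: d:F, f:F. ✗
c: successors {c, f}; p there: c:F, f:F. ✗
d: successors {f, g}; p there: f:F, g:F. ✗
e: successors {a, e, f}; p there: a:F, e:F, f:F. ✗
f: successors {g}; p there: g:F. ✗
g: successors {f, g, h}; p there: f:F, g:F, h:T. ✓
h: successors {a, f, h}; p there: a:F, f:F, h:T. ✓
Satisfying worlds: {g, h}.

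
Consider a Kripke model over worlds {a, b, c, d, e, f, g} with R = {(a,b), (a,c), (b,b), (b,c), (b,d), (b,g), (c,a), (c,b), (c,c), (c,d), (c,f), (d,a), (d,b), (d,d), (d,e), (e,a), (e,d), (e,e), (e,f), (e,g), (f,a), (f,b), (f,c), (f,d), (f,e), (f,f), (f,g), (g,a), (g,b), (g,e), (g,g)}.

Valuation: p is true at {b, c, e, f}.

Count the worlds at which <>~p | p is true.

6

a: <>~p is F, p is F. ✗
b: <>~p is T, p is T. ✓
c: <>~p is T, p is T. ✓
d: <>~p is T, p is F. ✓
e: <>~p is T, p is T. ✓
f: <>~p is T, p is T. ✓
g: <>~p is T, p is F. ✓
Satisfying worlds: {b, c, d, e, f, g}.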